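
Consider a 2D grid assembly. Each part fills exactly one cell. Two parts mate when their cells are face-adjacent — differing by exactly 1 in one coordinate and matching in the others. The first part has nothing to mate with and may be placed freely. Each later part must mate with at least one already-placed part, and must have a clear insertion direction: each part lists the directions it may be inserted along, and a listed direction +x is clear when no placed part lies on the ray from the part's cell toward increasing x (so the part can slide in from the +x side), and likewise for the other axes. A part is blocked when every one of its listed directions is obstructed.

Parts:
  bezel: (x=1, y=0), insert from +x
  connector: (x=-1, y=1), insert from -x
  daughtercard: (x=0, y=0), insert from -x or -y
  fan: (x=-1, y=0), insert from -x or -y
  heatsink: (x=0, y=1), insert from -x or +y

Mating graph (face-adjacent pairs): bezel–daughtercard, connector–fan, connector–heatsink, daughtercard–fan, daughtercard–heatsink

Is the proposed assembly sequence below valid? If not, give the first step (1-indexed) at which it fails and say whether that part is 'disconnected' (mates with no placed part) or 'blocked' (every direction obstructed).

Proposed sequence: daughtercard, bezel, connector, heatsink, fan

Invalid at step 3 (disconnected)

1. daughtercard@(0, 0) [-x clear] — {daughtercard}
2. bezel@(1, 0) [+x clear] — {bezel, daughtercard}
3. connector@(-1, 1) — no placed neighbour ⇒ disconnected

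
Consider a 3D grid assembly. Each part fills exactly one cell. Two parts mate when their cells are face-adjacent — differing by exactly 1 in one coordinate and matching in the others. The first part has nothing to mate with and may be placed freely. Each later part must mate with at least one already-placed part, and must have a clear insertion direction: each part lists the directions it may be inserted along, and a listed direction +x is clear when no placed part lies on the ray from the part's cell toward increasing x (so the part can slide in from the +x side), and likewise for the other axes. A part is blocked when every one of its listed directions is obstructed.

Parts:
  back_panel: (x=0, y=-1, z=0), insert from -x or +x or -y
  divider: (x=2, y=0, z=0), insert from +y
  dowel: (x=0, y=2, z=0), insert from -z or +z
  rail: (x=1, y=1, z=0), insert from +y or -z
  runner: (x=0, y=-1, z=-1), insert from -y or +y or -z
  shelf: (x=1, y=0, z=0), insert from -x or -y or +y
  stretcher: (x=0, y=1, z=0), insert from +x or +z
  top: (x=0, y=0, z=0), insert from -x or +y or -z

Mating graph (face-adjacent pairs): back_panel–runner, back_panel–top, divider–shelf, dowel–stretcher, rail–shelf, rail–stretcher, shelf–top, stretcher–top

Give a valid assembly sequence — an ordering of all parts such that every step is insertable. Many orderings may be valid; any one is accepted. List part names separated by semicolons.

runner; back_panel; top; shelf; divider; stretcher; dowel; rail

1. runner@(0, -1, -1) [-y clear] — {runner}
2. back_panel@(0, -1, 0) [-x clear] — {back_panel, runner}
3. top@(0, 0, 0) [-x clear] — {back_panel, runner, top}
4. shelf@(1, 0, 0) [-y clear] — {back_panel, runner, shelf, top}
5. divider@(2, 0, 0) [+y clear] — {back_panel, divider, runner, shelf, top}
6. stretcher@(0, 1, 0) [+x clear] — {back_panel, divider, runner, shelf, stretcher, top}
7. dowel@(0, 2, 0) [-z clear] — {back_panel, divider, dowel, runner, shelf, stretcher, top}
8. rail@(1, 1, 0) [+y clear] — {back_panel, divider, dowel, rail, runner, shelf, stretcher, top}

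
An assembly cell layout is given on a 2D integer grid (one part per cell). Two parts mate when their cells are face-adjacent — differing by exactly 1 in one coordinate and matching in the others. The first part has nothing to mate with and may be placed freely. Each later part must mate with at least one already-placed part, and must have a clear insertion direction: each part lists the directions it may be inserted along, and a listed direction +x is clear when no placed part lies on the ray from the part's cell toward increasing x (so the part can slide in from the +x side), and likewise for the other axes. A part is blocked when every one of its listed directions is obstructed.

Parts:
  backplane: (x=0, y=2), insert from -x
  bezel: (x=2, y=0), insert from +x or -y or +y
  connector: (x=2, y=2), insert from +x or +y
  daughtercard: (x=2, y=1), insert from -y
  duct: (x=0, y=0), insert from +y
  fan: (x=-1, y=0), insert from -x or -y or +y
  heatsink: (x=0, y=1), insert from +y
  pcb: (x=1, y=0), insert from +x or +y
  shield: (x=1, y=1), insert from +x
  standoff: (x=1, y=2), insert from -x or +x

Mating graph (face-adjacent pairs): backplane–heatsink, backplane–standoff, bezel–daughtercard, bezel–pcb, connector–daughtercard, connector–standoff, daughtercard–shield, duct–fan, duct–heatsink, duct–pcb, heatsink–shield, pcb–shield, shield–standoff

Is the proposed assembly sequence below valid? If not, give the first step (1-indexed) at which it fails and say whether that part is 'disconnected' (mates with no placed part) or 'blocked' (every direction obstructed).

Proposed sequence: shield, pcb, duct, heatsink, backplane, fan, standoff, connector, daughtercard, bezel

Valid

1. shield@(1, 1) [+x clear] — {shield}
2. pcb@(1, 0) [+x clear] — {pcb, shield}
3. duct@(0, 0) [+y clear] — {duct, pcb, shield}
4. heatsink@(0, 1) [+y clear] — {duct, heatsink, pcb, shield}
5. backplane@(0, 2) [-x clear] — {backplane, duct, heatsink, pcb, shield}
6. fan@(-1, 0) [-x clear] — {backplane, duct, fan, heatsink, pcb, shield}
7. standoff@(1, 2) [+x clear] — {backplane, duct, fan, heatsink, pcb, shield, standoff}
8. connector@(2, 2) [+x clear] — {backplane, connector, duct, fan, heatsink, pcb, shield, standoff}
9. daughtercard@(2, 1) [-y clear] — {backplane, connector, daughtercard, duct, fan, heatsink, pcb, shield, standoff}
10. bezel@(2, 0) [+x clear] — {backplane, bezel, connector, daughtercard, duct, fan, heatsink, pcb, shield, standoff}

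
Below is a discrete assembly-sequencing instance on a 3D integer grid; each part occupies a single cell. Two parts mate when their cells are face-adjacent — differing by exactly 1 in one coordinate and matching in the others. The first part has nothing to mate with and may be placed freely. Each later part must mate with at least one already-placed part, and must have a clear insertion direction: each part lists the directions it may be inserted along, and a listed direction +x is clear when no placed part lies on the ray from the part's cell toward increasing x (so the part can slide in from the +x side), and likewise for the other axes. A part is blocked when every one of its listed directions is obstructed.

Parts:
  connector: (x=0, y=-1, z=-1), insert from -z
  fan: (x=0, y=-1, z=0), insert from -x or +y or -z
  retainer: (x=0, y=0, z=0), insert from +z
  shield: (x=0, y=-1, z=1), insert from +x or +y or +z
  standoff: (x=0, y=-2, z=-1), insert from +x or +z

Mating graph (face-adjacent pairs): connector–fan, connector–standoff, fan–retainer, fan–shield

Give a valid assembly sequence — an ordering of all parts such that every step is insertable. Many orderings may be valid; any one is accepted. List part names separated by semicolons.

shield; fan; connector; standoff; retainer

1. shield@(0, -1, 1) [+x clear] — {shield}
2. fan@(0, -1, 0) [-x clear] — {fan, shield}
3. connector@(0, -1, -1) [-z clear] — {connector, fan, shield}
4. standoff@(0, -2, -1) [+x clear] — {connector, fan, shield, standoff}
5. retainer@(0, 0, 0) [+z clear] — {connector, fan, retainer, shield, standoff}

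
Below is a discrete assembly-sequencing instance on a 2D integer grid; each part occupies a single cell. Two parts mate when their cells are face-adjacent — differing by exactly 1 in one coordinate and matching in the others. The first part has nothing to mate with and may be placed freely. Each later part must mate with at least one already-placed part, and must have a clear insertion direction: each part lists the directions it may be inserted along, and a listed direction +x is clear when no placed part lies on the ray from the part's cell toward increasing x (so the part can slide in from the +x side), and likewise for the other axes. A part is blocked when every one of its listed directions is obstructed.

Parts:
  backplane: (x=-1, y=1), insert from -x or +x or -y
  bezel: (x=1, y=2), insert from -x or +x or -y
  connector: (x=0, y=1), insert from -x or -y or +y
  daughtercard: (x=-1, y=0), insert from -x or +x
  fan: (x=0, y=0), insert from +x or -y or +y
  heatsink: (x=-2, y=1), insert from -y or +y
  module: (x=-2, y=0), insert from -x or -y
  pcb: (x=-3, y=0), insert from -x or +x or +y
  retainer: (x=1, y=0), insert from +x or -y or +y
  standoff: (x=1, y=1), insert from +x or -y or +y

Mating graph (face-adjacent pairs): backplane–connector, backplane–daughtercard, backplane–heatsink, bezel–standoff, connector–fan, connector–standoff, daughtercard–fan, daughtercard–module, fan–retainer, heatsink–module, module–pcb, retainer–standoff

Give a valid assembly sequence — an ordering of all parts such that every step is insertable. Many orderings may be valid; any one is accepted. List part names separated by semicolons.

1. module@(-2, 0) [-x clear] — {module}
2. heatsink@(-2, 1) [+y clear] — {heatsink, module}
3. backplane@(-1, 1) [+x clear] — {backplane, heatsink, module}
4. connector@(0, 1) [-y clear] — {backplane, connector, heatsink, module}
5. pcb@(-3, 0) [-x clear] — {backplane, connector, heatsink, module, pcb}
6. standoff@(1, 1) [+x clear] — {backplane, connector, heatsink, module, pcb, standoff}
7. bezel@(1, 2) [-x clear] — {backplane, bezel, connector, heatsink, module, pcb, standoff}
8. daughtercard@(-1, 0) [+x clear] — {backplane, bezel, connector, daughtercard, heatsink, module, pcb, standoff}
9. fan@(0, 0) [+x clear] — {backplane, bezel, connector, daughtercard, fan, heatsink, module, pcb, standoff}
10. retainer@(1, 0) [+x clear] — {backplane, bezel, connector, daughtercard, fan, heatsink, module, pcb, retainer, standoff}

module; heatsink; backplane; connector; pcb; standoff; bezel; daughtercard; fan; retainer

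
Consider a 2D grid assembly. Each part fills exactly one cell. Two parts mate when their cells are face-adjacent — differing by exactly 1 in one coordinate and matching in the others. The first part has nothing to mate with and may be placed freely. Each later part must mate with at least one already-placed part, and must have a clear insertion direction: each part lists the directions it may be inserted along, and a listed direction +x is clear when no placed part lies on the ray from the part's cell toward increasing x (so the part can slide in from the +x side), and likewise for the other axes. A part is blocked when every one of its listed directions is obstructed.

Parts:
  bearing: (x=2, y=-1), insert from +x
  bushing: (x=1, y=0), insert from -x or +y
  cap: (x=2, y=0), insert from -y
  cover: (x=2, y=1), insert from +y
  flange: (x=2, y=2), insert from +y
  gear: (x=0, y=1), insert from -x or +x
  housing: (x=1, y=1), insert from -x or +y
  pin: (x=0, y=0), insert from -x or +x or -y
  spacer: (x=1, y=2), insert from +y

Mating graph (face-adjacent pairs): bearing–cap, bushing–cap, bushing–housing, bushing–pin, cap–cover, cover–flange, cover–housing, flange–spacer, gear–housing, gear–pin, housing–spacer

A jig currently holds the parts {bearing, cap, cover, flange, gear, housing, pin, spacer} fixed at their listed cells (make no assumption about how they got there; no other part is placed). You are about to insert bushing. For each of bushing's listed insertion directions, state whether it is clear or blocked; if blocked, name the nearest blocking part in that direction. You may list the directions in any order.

-x: nearest on ray is pin@(0, 0) ⇒ blocked
+y: nearest on ray is housing@(1, 1) ⇒ blocked

+y: blocked by housing; -x: blocked by pin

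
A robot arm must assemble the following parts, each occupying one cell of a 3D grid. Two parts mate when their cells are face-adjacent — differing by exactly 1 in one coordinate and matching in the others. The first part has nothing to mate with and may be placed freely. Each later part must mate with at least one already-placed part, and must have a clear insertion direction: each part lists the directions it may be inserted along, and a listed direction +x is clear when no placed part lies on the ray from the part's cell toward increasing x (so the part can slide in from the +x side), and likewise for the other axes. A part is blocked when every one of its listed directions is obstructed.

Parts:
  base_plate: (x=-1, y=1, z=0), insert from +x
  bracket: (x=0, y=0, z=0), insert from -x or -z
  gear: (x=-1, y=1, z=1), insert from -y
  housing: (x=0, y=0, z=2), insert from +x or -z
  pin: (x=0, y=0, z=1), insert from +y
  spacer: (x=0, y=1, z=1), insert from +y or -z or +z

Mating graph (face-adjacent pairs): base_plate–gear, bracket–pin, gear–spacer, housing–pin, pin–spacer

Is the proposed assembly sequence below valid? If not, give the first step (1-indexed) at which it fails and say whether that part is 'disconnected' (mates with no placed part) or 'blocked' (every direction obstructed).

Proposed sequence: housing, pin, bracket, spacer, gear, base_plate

Valid

1. housing@(0, 0, 2) [+x clear] — {housing}
2. pin@(0, 0, 1) [+y clear] — {housing, pin}
3. bracket@(0, 0, 0) [-x clear] — {bracket, housing, pin}
4. spacer@(0, 1, 1) [+y clear] — {bracket, housing, pin, spacer}
5. gear@(-1, 1, 1) [-y clear] — {bracket, gear, housing, pin, spacer}
6. base_plate@(-1, 1, 0) [+x clear] — {base_plate, bracket, gear, housing, pin, spacer}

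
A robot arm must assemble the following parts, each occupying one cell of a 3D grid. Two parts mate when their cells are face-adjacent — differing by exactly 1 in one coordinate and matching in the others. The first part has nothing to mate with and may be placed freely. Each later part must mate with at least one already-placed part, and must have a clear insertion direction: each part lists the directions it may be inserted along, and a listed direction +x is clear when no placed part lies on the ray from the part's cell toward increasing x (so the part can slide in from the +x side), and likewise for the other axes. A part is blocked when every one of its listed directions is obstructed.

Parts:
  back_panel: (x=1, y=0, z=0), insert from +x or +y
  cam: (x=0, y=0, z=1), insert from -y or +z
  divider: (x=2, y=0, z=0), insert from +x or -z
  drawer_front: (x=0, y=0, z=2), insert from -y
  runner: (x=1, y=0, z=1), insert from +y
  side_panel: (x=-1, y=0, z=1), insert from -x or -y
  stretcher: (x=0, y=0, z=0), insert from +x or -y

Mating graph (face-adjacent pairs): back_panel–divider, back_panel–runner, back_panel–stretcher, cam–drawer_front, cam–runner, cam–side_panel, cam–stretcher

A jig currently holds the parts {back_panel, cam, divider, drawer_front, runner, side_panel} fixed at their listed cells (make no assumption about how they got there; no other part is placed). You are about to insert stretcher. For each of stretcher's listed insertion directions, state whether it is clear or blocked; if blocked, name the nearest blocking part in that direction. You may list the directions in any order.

+x: nearest on ray is back_panel@(1, 0, 0) ⇒ blocked
-y: ray from stretcher(0, 0, 0) has no placed part ⇒ clear

+x: blocked by back_panel; -y: clear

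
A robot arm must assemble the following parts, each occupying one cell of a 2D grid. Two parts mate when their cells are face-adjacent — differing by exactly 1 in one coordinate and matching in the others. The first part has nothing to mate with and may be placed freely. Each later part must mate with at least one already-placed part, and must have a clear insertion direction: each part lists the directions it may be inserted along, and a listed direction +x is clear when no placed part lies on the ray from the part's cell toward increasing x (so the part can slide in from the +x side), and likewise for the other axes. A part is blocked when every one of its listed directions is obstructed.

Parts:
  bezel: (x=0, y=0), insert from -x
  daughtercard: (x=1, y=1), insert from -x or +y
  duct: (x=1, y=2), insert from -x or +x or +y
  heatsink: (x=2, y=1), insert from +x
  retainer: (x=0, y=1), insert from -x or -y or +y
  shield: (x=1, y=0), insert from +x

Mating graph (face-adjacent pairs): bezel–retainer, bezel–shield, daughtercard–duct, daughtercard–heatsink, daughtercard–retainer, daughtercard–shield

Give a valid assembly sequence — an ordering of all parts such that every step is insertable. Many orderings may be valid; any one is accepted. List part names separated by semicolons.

shield; bezel; retainer; daughtercard; duct; heatsink

1. shield@(1, 0) [+x clear] — {shield}
2. bezel@(0, 0) [-x clear] — {bezel, shield}
3. retainer@(0, 1) [-x clear] — {bezel, retainer, shield}
4. daughtercard@(1, 1) [+y clear] — {bezel, daughtercard, retainer, shield}
5. duct@(1, 2) [-x clear] — {bezel, daughtercard, duct, retainer, shield}
6. heatsink@(2, 1) [+x clear] — {bezel, daughtercard, duct, heatsink, retainer, shield}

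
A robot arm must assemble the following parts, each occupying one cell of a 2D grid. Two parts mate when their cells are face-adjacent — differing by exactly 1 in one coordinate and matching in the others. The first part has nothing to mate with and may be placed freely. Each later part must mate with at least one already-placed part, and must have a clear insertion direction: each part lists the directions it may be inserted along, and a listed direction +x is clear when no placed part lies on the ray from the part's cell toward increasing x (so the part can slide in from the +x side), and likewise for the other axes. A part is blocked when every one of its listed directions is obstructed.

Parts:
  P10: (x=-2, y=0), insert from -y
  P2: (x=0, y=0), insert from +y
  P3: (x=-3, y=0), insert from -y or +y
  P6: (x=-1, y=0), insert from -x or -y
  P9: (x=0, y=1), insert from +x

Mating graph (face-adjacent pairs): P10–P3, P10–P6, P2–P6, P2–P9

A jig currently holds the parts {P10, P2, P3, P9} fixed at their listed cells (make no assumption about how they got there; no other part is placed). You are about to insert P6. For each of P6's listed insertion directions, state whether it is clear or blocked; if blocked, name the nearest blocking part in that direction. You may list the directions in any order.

-x: nearest on ray is P10@(-2, 0) ⇒ blocked
-y: ray from P6(-1, 0) has no placed part ⇒ clear

-x: blocked by P10; -y: clear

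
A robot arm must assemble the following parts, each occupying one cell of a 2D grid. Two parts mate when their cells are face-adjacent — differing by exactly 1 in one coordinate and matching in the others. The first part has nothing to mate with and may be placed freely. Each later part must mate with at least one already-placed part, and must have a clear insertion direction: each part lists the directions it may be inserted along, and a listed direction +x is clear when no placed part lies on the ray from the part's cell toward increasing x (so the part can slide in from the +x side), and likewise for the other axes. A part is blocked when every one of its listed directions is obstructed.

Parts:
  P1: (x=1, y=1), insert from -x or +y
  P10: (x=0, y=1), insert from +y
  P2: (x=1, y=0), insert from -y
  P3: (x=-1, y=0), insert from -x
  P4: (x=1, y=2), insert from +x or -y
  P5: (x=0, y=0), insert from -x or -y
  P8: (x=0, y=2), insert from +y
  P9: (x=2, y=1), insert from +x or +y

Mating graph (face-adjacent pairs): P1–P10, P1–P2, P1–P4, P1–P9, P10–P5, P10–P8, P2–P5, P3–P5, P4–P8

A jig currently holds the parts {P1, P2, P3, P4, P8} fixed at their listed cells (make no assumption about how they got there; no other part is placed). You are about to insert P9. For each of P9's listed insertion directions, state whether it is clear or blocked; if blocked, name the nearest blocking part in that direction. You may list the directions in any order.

+x: clear; +y: clear

+x: ray from P9(2, 1) has no placed part ⇒ clear
+y: ray from P9(2, 1) has no placed part ⇒ clear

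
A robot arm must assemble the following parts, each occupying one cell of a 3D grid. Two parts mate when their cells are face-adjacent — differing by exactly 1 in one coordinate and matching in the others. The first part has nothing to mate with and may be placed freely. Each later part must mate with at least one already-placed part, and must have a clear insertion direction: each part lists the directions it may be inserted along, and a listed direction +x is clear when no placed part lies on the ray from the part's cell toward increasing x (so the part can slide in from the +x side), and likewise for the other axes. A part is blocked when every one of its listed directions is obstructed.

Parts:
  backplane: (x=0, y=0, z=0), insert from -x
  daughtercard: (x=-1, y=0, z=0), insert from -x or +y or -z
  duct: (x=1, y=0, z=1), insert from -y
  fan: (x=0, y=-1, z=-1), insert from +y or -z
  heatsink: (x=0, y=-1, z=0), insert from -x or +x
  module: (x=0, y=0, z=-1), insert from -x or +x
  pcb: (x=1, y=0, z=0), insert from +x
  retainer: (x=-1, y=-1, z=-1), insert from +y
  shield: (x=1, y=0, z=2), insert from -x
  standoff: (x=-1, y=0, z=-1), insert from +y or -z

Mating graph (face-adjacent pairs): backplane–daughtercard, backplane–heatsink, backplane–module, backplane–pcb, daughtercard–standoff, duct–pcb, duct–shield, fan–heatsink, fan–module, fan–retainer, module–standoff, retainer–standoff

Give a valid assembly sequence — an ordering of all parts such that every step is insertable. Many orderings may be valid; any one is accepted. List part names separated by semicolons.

1. backplane@(0, 0, 0) [-x clear] — {backplane}
2. pcb@(1, 0, 0) [+x clear] — {backplane, pcb}
3. module@(0, 0, -1) [-x clear] — {backplane, module, pcb}
4. fan@(0, -1, -1) [-z clear] — {backplane, fan, module, pcb}
5. heatsink@(0, -1, 0) [-x clear] — {backplane, fan, heatsink, module, pcb}
6. daughtercard@(-1, 0, 0) [-x clear] — {backplane, daughtercard, fan, heatsink, module, pcb}
7. retainer@(-1, -1, -1) [+y clear] — {backplane, daughtercard, fan, heatsink, module, pcb, retainer}
8. standoff@(-1, 0, -1) [+y clear] — {backplane, daughtercard, fan, heatsink, module, pcb, retainer, standoff}
9. duct@(1, 0, 1) [-y clear] — {backplane, daughtercard, duct, fan, heatsink, module, pcb, retainer, standoff}
10. shield@(1, 0, 2) [-x clear] — {backplane, daughtercard, duct, fan, heatsink, module, pcb, retainer, shield, standoff}

backplane; pcb; module; fan; heatsink; daughtercard; retainer; standoff; duct; shield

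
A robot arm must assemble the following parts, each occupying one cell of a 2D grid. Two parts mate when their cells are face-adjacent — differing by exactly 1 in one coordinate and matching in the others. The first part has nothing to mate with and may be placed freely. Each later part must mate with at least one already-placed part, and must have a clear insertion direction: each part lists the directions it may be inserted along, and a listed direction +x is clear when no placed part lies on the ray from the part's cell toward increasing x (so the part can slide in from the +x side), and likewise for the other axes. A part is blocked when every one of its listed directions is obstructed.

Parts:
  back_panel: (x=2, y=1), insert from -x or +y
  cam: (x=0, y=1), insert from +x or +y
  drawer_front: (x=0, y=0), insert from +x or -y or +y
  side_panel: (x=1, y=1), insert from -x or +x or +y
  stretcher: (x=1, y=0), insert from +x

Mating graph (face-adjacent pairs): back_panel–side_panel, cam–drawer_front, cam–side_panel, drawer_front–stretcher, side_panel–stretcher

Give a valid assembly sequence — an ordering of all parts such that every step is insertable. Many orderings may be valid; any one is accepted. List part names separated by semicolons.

1. drawer_front@(0, 0) [+x clear] — {drawer_front}
2. cam@(0, 1) [+x clear] — {cam, drawer_front}
3. side_panel@(1, 1) [+x clear] — {cam, drawer_front, side_panel}
4. back_panel@(2, 1) [+y clear] — {back_panel, cam, drawer_front, side_panel}
5. stretcher@(1, 0) [+x clear] — {back_panel, cam, drawer_front, side_panel, stretcher}

drawer_front; cam; side_panel; back_panel; stretcher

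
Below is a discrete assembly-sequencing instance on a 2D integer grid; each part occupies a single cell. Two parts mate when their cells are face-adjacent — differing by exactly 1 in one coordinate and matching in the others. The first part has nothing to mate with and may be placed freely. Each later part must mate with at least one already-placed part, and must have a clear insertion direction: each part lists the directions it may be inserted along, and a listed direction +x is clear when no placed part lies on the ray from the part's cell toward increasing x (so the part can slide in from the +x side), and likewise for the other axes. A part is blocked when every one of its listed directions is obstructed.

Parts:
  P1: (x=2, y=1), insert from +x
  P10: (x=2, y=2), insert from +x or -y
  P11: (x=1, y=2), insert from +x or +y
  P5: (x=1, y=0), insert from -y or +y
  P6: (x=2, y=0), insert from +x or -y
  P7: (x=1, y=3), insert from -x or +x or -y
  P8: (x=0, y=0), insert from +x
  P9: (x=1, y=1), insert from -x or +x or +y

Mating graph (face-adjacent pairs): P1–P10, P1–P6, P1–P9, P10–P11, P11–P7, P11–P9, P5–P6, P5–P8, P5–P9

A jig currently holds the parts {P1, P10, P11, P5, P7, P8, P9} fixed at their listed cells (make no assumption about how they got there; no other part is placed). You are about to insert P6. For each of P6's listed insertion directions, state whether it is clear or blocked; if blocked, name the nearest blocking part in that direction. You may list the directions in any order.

+x: clear; -y: clear

+x: ray from P6(2, 0) has no placed part ⇒ clear
-y: ray from P6(2, 0) has no placed part ⇒ clear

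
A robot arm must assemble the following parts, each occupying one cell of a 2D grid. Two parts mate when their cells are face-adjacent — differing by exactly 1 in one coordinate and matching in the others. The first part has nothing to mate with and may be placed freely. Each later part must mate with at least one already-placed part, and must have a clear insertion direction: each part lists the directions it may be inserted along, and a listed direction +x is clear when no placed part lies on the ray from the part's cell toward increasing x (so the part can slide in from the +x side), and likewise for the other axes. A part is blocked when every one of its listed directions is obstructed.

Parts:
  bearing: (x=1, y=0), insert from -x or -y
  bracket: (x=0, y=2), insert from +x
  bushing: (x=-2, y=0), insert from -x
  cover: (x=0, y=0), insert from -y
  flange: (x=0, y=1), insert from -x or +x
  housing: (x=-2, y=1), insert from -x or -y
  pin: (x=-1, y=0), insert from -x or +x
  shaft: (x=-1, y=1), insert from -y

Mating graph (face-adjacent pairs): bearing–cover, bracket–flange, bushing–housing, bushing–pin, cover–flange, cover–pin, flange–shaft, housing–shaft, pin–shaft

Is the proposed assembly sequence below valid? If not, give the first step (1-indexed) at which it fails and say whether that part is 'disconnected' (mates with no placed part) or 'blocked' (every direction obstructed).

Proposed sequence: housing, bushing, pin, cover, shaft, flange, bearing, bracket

Invalid at step 5 (blocked)

1. housing@(-2, 1) [-x clear] — {housing}
2. bushing@(-2, 0) [-x clear] — {bushing, housing}
3. pin@(-1, 0) [+x clear] — {bushing, housing, pin}
4. cover@(0, 0) [-y clear] — {bushing, cover, housing, pin}
5. shaft@(-1, 1) — -y all obstructed ⇒ blocked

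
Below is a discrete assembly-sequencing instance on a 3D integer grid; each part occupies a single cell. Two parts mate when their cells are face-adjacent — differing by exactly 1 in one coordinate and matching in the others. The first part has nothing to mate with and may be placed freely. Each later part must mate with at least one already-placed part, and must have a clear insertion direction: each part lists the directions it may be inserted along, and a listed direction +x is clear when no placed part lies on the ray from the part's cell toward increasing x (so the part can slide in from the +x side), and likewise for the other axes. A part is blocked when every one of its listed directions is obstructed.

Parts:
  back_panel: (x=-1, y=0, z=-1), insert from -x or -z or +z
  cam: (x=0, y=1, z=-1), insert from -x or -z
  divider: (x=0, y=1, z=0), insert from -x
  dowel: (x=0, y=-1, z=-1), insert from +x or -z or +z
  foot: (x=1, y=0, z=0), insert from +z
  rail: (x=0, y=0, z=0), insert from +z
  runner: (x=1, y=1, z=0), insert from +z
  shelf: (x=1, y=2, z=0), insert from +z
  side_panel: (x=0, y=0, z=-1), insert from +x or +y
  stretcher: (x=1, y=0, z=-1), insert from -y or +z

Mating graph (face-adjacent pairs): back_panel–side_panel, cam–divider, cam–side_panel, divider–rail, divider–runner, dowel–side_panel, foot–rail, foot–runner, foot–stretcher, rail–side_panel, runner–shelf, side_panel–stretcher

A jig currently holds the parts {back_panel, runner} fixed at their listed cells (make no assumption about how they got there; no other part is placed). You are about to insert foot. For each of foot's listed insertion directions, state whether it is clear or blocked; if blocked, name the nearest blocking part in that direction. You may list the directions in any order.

+z: ray from foot(1, 0, 0) has no placed part ⇒ clear

+z: clear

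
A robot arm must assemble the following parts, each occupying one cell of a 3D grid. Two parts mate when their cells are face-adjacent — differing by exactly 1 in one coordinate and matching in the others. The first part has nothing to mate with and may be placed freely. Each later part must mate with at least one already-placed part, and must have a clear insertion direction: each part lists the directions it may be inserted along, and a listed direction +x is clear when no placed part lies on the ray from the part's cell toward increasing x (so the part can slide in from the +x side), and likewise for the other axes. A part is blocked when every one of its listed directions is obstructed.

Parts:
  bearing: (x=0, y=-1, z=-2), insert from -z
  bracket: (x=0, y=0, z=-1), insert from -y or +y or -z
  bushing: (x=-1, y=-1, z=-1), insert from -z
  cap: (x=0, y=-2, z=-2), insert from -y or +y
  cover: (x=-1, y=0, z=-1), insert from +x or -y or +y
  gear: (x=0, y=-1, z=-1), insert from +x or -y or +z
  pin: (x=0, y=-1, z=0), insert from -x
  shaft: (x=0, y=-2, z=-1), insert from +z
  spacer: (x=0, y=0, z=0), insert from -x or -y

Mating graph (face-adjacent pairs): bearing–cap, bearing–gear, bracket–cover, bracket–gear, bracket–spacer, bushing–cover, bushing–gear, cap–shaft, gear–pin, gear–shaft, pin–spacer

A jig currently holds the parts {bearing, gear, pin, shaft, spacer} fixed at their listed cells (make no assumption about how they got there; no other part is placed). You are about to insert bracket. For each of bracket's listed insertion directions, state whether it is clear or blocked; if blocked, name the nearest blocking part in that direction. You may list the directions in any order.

-y: nearest on ray is gear@(0, -1, -1) ⇒ blocked
+y: ray from bracket(0, 0, -1) has no placed part ⇒ clear
-z: ray from bracket(0, 0, -1) has no placed part ⇒ clear

+y: clear; -y: blocked by gear; -z: clear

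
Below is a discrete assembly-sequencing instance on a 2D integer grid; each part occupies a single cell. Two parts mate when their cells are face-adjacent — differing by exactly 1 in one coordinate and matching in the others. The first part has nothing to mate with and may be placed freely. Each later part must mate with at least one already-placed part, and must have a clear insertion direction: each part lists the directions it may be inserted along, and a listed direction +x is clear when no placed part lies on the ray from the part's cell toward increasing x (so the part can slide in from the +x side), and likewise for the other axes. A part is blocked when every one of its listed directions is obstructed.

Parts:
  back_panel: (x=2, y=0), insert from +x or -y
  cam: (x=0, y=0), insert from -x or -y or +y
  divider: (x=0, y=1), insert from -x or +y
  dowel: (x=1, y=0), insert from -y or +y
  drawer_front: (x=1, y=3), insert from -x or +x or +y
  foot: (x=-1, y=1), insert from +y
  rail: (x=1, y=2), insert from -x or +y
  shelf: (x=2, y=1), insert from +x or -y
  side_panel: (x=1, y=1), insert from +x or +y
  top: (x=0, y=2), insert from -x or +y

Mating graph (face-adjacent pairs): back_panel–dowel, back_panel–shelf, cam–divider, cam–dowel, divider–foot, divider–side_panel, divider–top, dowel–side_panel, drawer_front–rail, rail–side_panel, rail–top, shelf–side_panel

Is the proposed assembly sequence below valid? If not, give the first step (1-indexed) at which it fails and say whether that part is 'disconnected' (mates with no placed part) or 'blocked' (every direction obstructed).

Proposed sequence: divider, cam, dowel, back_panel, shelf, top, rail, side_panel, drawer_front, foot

1. divider@(0, 1) [-x clear] — {divider}
2. cam@(0, 0) [-x clear] — {cam, divider}
3. dowel@(1, 0) [-y clear] — {cam, divider, dowel}
4. back_panel@(2, 0) [+x clear] — {back_panel, cam, divider, dowel}
5. shelf@(2, 1) [+x clear] — {back_panel, cam, divider, dowel, shelf}
6. top@(0, 2) [-x clear] — {back_panel, cam, divider, dowel, shelf, top}
7. rail@(1, 2) [+y clear] — {back_panel, cam, divider, dowel, rail, shelf, top}
8. side_panel@(1, 1) — +x/+y all obstructed ⇒ blocked

Invalid at step 8 (blocked)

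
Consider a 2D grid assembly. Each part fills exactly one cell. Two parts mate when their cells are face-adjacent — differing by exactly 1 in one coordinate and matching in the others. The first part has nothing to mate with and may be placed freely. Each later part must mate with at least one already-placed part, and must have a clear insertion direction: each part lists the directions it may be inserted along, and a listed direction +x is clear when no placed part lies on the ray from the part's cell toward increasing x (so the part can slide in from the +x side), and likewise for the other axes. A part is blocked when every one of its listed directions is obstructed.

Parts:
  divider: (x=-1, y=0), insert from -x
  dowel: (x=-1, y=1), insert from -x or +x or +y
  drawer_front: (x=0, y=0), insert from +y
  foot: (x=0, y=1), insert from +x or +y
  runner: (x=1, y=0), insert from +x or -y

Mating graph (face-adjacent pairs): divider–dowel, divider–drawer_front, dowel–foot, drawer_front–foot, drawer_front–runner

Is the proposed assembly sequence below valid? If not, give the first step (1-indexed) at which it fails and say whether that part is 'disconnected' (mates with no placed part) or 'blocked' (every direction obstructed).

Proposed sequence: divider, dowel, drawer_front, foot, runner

Valid

1. divider@(-1, 0) [-x clear] — {divider}
2. dowel@(-1, 1) [-x clear] — {divider, dowel}
3. drawer_front@(0, 0) [+y clear] — {divider, dowel, drawer_front}
4. foot@(0, 1) [+x clear] — {divider, dowel, drawer_front, foot}
5. runner@(1, 0) [+x clear] — {divider, dowel, drawer_front, foot, runner}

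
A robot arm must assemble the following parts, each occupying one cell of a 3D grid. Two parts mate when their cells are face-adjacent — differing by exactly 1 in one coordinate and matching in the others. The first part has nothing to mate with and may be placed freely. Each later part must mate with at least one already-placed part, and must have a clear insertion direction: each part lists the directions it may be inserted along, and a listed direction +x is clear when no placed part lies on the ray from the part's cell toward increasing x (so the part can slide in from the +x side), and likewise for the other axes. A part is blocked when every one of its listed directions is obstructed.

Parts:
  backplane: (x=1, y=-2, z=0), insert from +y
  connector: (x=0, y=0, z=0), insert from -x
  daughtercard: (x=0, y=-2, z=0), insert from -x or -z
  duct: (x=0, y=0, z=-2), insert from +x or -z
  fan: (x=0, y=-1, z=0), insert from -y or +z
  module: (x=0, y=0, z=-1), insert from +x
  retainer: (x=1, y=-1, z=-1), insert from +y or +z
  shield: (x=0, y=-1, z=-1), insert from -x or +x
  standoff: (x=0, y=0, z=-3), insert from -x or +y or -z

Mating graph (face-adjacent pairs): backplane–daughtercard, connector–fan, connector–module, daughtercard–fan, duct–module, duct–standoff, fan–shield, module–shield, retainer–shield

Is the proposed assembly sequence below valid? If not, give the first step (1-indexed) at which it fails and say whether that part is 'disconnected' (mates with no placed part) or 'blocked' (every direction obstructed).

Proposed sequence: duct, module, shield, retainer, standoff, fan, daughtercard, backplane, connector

1. duct@(0, 0, -2) [+x clear] — {duct}
2. module@(0, 0, -1) [+x clear] — {duct, module}
3. shield@(0, -1, -1) [-x clear] — {duct, module, shield}
4. retainer@(1, -1, -1) [+y clear] — {duct, module, retainer, shield}
5. standoff@(0, 0, -3) [-x clear] — {duct, module, retainer, shield, standoff}
6. fan@(0, -1, 0) [-y clear] — {duct, fan, module, retainer, shield, standoff}
7. daughtercard@(0, -2, 0) [-x clear] — {daughtercard, duct, fan, module, retainer, shield, standoff}
8. backplane@(1, -2, 0) [+y clear] — {backplane, daughtercard, duct, fan, module, retainer, shield, standoff}
9. connector@(0, 0, 0) [-x clear] — {backplane, connector, daughtercard, duct, fan, module, retainer, shield, standoff}

Valid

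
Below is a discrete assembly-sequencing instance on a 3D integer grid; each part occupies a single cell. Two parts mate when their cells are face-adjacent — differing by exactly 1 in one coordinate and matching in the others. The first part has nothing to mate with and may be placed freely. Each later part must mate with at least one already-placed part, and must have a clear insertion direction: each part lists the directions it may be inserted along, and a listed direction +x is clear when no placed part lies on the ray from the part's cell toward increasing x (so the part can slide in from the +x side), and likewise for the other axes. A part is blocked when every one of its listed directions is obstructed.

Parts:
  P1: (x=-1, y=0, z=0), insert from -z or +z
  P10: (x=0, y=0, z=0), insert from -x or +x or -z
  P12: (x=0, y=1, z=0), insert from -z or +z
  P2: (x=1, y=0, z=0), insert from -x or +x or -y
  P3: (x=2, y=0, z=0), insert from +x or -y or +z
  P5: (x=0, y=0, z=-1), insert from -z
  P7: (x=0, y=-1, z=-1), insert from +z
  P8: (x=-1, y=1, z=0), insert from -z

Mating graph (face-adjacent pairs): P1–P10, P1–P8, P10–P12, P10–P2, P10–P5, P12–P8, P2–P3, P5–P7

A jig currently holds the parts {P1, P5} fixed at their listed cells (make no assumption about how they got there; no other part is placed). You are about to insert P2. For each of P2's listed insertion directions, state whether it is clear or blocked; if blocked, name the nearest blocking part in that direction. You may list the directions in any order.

-x: nearest on ray is P1@(-1, 0, 0) ⇒ blocked
+x: ray from P2(1, 0, 0) has no placed part ⇒ clear
-y: ray from P2(1, 0, 0) has no placed part ⇒ clear

+x: clear; -x: blocked by P1; -y: clear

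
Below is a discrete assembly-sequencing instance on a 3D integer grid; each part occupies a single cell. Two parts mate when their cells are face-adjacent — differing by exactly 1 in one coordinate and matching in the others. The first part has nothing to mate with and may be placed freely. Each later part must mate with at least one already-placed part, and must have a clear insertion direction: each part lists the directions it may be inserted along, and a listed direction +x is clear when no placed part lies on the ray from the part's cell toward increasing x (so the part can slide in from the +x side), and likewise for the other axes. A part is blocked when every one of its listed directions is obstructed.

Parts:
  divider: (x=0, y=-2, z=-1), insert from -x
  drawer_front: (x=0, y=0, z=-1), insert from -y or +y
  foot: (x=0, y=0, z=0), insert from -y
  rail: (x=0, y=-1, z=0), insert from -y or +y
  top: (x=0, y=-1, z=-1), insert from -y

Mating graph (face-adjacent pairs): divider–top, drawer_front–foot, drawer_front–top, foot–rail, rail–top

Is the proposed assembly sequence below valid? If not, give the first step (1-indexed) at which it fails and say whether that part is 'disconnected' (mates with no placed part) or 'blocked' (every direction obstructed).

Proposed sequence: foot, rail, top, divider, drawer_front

Valid

1. foot@(0, 0, 0) [-y clear] — {foot}
2. rail@(0, -1, 0) [-y clear] — {foot, rail}
3. top@(0, -1, -1) [-y clear] — {foot, rail, top}
4. divider@(0, -2, -1) [-x clear] — {divider, foot, rail, top}
5. drawer_front@(0, 0, -1) [+y clear] — {divider, drawer_front, foot, rail, top}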